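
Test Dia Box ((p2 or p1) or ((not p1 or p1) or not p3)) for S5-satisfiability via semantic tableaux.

1. Dia Box ((p2 or p1) or ((not p1 or p1) or not p3)), u
2. Box ((p2 or p1) or ((not p1 or p1) or not p3)), v   [Dia-rule on 1: fresh world v, uRv]
3. (p2 or p1) or ((not p1 or p1) or not p3), u   [Box-rule on 2 via vRu]
4. (p2 or p1) or ((not p1 or p1) or not p3), v   [Box-rule on 2 via vRv]
5. (not p1 or p1) or not p3, u   [or-rule on 3 (branches; this branch)]
6. (not p1 or p1) or not p3, v   [or-rule on 4 (branches; this branch)]
7. not p3, u   [or-rule on 5 (branches; this branch)]
8. not p3, v   [or-rule on 6 (branches; this branch)]
Accessibility: uRu, uRv, vRu, vRv

Yes, satisfiable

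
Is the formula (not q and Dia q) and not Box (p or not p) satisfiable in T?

Unsatisfiable (every branch closes)

1. (not q and Dia q) and not Box (p or not p), u
2. not q and Dia q, u   [and-rule on 1]
3. not Box (p or not p), u   [and-rule on 1]
4. not q, u   [and-rule on 2]
5. Dia q, u   [and-rule on 2]
6. not (p or not p), v   [neg-Box-rule on 3: fresh world v, uRv]
7. not p, v   [neg-or-rule on 6]
8. p, v   [neg-or-rule on 6]
Accessibility: uRu, uRv, vRv
Branch closes: p and not p both at v.
All branches of the tableau close; one closing branch shown above.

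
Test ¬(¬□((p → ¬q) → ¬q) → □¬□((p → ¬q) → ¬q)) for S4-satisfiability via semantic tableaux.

1. ¬(¬□((p → ¬q) → ¬q) → □¬□((p → ¬q) → ¬q)), w0
2. ¬□((p → ¬q) → ¬q), w0   [¬→-rule on 1]
3. ¬□¬□((p → ¬q) → ¬q), w0   [¬→-rule on 1]
4. ¬((p → ¬q) → ¬q), w1   [¬□-rule on 2: fresh world w1, w0Rw1]
5. p → ¬q, w1   [¬→-rule on 4]
6. q, w1   [¬→-rule on 4]
7. ¬p, w1   [→-rule on 5 (branches; this branch)]
8. □((p → ¬q) → ¬q), w2   [¬□-rule on 3: fresh world w2, w0Rw2]
9. (p → ¬q) → ¬q, w2   [□-rule on 8 via w2Rw2]
10. ¬q, w2   [→-rule on 9 (branches; this branch)]
Accessibility: w0Rw0, w0Rw1, w0Rw2, w1Rw1, w2Rw2

Yes, satisfiable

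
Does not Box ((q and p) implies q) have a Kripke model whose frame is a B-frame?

1. not Box ((q and p) implies q), w0
2. not ((q and p) implies q), w1   [neg-Box-rule on 1: fresh world w1, w0Rw1]
3. q and p, w1   [neg-implies-rule on 2]
4. not q, w1   [neg-implies-rule on 2]
5. q, w1   [and-rule on 3]
6. p, w1   [and-rule on 3]
Accessibility: w0Rw0, w0Rw1, w1Rw0, w1Rw1
Branch closes: q and not q both at w1.
Every branch closes; the branch above is one of them.

Unsatisfiable (every branch closes)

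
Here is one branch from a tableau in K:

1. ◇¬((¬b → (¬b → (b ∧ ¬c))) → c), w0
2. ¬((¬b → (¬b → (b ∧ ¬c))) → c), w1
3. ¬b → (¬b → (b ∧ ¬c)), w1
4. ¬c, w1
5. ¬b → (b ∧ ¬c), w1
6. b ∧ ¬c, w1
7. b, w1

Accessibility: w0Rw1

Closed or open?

Open

No atom appears with both signs at the same world.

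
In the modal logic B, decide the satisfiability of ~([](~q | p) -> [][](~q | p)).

Satisfiable

1. ~([](~q | p) -> [][](~q | p)), u
2. [](~q | p), u
3. ~[][](~q | p), u
4. ~q | p, u
5. p, u
6. ~[](~q | p), v
7. ~q | p, v
8. p, v
9. ~(~q | p), w
10. q, w
11. ~p, w
Accessibility: uRu, uRv, vRu, vRv, vRw, wRv, wRw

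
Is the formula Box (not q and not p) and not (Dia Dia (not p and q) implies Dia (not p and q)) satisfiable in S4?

Unsatisfiable

1. Box (not q and not p) and not (Dia Dia (not p and q) implies Dia (not p and q)), 0
2. Box (not q and not p), 0   [and-rule on 1]
3. not (Dia Dia (not p and q) implies Dia (not p and q)), 0   [and-rule on 1]
4. Dia Dia (not p and q), 0   [neg-implies-rule on 3]
5. not Dia (not p and q), 0   [neg-implies-rule on 3]
6. not q and not p, 0   [Box-rule on 2 via 0R0]
7. not q, 0   [and-rule on 6]
8. not p, 0   [and-rule on 6]
9. not (not p and q), 0   [neg-Dia-rule on 5 via 0R0]
10. Dia (not p and q), 1   [Dia-rule on 4: fresh world 1, 0R1]
11. not q and not p, 1   [Box-rule on 2 via 0R1]
12. not q, 1   [and-rule on 11]
13. not p, 1   [and-rule on 11]
14. not (not p and q), 1   [neg-Dia-rule on 5 via 0R1]
15. not p and q, 2   [Dia-rule on 10: fresh world 2, 1R2]
16. not p, 2   [and-rule on 15]
17. q, 2   [and-rule on 15]
18. not q and not p, 2   [Box-rule on 2 via 0R2]
19. not q, 2   [and-rule on 18]
Accessibility: 0R0, 0R1, 0R2, 1R1, 1R2, 2R2
Branch closes: q and not q both at 2.
All branches of the tableau close; one closing branch shown above.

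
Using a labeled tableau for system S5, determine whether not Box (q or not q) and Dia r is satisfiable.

1. not Box (q or not q) and Dia r, 0
2. not Box (q or not q), 0
3. Dia r, 0
4. not (q or not q), 1
5. not q, 1
6. q, 1
Accessibility: 0R0, 0R1, 1R0, 1R1
Branch closes: q and not q both at 1.
(One branch shown.) All branches close.

Unsatisfiable (every branch closes)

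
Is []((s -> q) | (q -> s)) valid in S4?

Tableau for the negation ~[]((s -> q) | (q -> s)):
1. ~[]((s -> q) | (q -> s)), w0
2. ~((s -> q) | (q -> s)), w1
3. ~(s -> q), w1
4. ~(q -> s), w1
5. s, w1
6. ~q, w1
7. q, w1
8. ~s, w1
Accessibility: w0Rw0, w0Rw1, w1Rw1
Branch closes: q and ~q both at w1.
Every branch of the negation's tableau closes; the branch above is one of them.

Valid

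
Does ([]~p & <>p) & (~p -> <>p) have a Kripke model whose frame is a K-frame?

Unsatisfiable (every branch closes)

1. ([]~p & <>p) & (~p -> <>p), w0
2. []~p & <>p, w0   [&-rule on 1]
3. ~p -> <>p, w0   [&-rule on 1]
4. []~p, w0   [&-rule on 2]
5. <>p, w0   [&-rule on 2]
6. p, w1   [<>-rule on 5: fresh world w1, w0Rw1]
7. ~p, w1   [[]-rule on 4 via w0Rw1]
Accessibility: w0Rw1
Branch closes: p and ~p both at w1.
(One branch shown.) All branches close.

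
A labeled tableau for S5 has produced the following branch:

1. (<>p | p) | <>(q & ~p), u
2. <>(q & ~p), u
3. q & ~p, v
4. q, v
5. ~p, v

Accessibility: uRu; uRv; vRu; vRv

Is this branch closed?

No, open

There is no literal clash: for every atom and world, at most one sign appears.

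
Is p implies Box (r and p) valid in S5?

Not valid

Tableau for the negation not (p implies Box (r and p)):
1. not (p implies Box (r and p)), u
2. p, u
3. not Box (r and p), u
4. not (r and p), v
5. not p, v
Accessibility: uRu, uRv, vRu, vRv
The negation has an open branch (countermodel exists).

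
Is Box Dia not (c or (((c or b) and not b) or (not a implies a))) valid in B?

Tableau for the negation not Box Dia not (c or (((c or b) and not b) or (not a implies a))):
1. not Box Dia not (c or (((c or b) and not b) or (not a implies a))), u
2. not Dia not (c or (((c or b) and not b) or (not a implies a))), v
3. c or (((c or b) and not b) or (not a implies a)), u
4. c or (((c or b) and not b) or (not a implies a)), v
5. ((c or b) and not b) or (not a implies a), u
6. ((c or b) and not b) or (not a implies a), v
7. not a implies a, u
8. not a implies a, v
9. a, u
10. a, v
Accessibility: uRu, uRv, vRu, vRv
The negation has an open branch (countermodel exists).

Invalid (countermodel exists)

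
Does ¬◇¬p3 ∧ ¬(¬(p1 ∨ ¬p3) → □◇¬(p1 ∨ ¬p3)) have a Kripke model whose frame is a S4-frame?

Satisfiable

1. ¬◇¬p3 ∧ ¬(¬(p1 ∨ ¬p3) → □◇¬(p1 ∨ ¬p3)), u
2. ¬◇¬p3, u   [∧-rule on 1]
3. ¬(¬(p1 ∨ ¬p3) → □◇¬(p1 ∨ ¬p3)), u   [∧-rule on 1]
4. ¬(p1 ∨ ¬p3), u   [¬→-rule on 3]
5. ¬□◇¬(p1 ∨ ¬p3), u   [¬→-rule on 3]
6. ¬p1, u   [¬∨-rule on 4]
7. p3, u   [¬∨-rule on 4]
8. ¬◇¬(p1 ∨ ¬p3), v   [¬□-rule on 5: fresh world v, uRv]
9. p3, v   [¬◇-rule on 2 via uRv]
10. p1 ∨ ¬p3, v   [¬◇-rule on 8 via vRv]
11. p1, v   [∨-rule on 10 (branches; this branch)]
Accessibility: uRu, uRv, vRv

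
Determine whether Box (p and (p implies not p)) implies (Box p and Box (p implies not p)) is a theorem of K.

Yes, valid

Tableau for the negation not (Box (p and (p implies not p)) implies (Box p and Box (p implies not p))):
1. not (Box (p and (p implies not p)) implies (Box p and Box (p implies not p))), 0
2. Box (p and (p implies not p)), 0
3. not (Box p and Box (p implies not p)), 0
4. not Box (p implies not p), 0
5. not (p implies not p), 1
6. p, 1
7. p and (p implies not p), 1
8. p implies not p, 1
9. not p, 1
Accessibility: 0R1
Branch closes: p and not p both at 1.
Every branch of the negation's tableau closes; the branch above is one of them.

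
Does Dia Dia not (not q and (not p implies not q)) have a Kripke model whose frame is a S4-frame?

1. Dia Dia not (not q and (not p implies not q)), 0
2. Dia not (not q and (not p implies not q)), 1   [Dia-rule on 1: fresh world 1, 0R1]
3. not (not q and (not p implies not q)), 2   [Dia-rule on 2: fresh world 2, 1R2]
4. not (not p implies not q), 2   [neg-and-rule on 3 (branches; this branch)]
5. not p, 2   [neg-implies-rule on 4]
6. q, 2   [neg-implies-rule on 4]
Accessibility: 0R0, 0R1, 0R2, 1R1, 1R2, 2R2

Satisfiable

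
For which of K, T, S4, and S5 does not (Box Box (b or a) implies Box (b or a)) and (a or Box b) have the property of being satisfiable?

K

K-tableau for the formula:
1. not (Box Box (b or a) implies Box (b or a)) and (a or Box b), u
2. not (Box Box (b or a) implies Box (b or a)), u
3. a or Box b, u
4. Box Box (b or a), u
5. not Box (b or a), u
6. a, u
7. not (b or a), v
8. not b, v
9. not a, v
10. Box (b or a), v
Accessibility: uRv
Complete open branch: satisfiable in K.
T-tableau for the formula:
1. not (Box Box (b or a) implies Box (b or a)) and (a or Box b), u
2. not (Box Box (b or a) implies Box (b or a)), u
3. a or Box b, u
4. Box Box (b or a), u
5. not Box (b or a), u
6. Box (b or a), u
7. b or a, u
8. Box b, u
9. b, u
10. a, u
11. not (b or a), v
12. not b, v
13. not a, v
14. Box (b or a), v
15. b or a, v
16. b, v
Accessibility: uRu, uRv, vRv
Branch closes: b and not b both at v.
Every branch closes (one shown): unsatisfiable in T, hence also in S4, S5 (every S4/S5-frame is a T-frame).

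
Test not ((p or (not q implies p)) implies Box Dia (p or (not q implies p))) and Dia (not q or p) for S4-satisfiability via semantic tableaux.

1. not ((p or (not q implies p)) implies Box Dia (p or (not q implies p))) and Dia (not q or p), u
2. not ((p or (not q implies p)) implies Box Dia (p or (not q implies p))), u   [and-rule on 1]
3. Dia (not q or p), u   [and-rule on 1]
4. p or (not q implies p), u   [neg-implies-rule on 2]
5. not Box Dia (p or (not q implies p)), u   [neg-implies-rule on 2]
6. not q implies p, u   [or-rule on 4 (branches; this branch)]
7. p, u   [implies-rule on 6 (branches; this branch)]
8. not q or p, v   [Dia-rule on 3: fresh world v, uRv]
9. p, v   [or-rule on 8 (branches; this branch)]
10. not Dia (p or (not q implies p)), w   [neg-Box-rule on 5: fresh world w, uRw]
11. not (p or (not q implies p)), w   [neg-Dia-rule on 10 via wRw]
12. not p, w   [neg-or-rule on 11]
13. not (not q implies p), w   [neg-or-rule on 11]
14. not q, w   [neg-implies-rule on 13]
Accessibility: uRu, uRv, uRw, vRv, wRw

Yes, satisfiable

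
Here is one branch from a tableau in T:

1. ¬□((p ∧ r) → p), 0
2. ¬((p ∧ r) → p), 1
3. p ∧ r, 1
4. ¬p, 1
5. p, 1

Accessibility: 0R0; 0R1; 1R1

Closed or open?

Yes, closed

Both p and ¬p appear at 1.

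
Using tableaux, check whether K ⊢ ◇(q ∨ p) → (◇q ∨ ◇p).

Valid

Tableau for the negation ¬(◇(q ∨ p) → (◇q ∨ ◇p)):
1. ¬(◇(q ∨ p) → (◇q ∨ ◇p)), 0
2. ◇(q ∨ p), 0
3. ¬(◇q ∨ ◇p), 0
4. ¬◇q, 0
5. ¬◇p, 0
6. q ∨ p, 1
7. ¬q, 1
8. ¬p, 1
9. p, 1
Accessibility: 0R1
Branch closes: p and ¬p both at 1.
Every branch of the negation's tableau closes; the branch above is one of them.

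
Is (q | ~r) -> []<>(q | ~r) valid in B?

Tableau for the negation ~((q | ~r) -> []<>(q | ~r)):
1. ~((q | ~r) -> []<>(q | ~r)), w0
2. q | ~r, w0
3. ~[]<>(q | ~r), w0
4. ~r, w0
5. ~<>(q | ~r), w1
6. ~(q | ~r), w0
7. ~q, w0
8. r, w0
Accessibility: w0Rw0, w0Rw1, w1Rw0, w1Rw1
Branch closes: r and ~r both at w0.
Every branch of the negation's tableau closes; the branch above is one of them.

Valid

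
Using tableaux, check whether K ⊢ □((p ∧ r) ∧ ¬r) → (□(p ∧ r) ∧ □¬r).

Tableau for the negation ¬(□((p ∧ r) ∧ ¬r) → (□(p ∧ r) ∧ □¬r)):
1. ¬(□((p ∧ r) ∧ ¬r) → (□(p ∧ r) ∧ □¬r)), 0
2. □((p ∧ r) ∧ ¬r), 0
3. ¬(□(p ∧ r) ∧ □¬r), 0
4. ¬□(p ∧ r), 0
5. ¬(p ∧ r), 1
6. (p ∧ r) ∧ ¬r, 1
7. p ∧ r, 1
8. ¬r, 1
9. p, 1
10. r, 1
Accessibility: 0R1
Branch closes: r and ¬r both at 1.
All branches of the negation close; one closing branch shown above.

Yes, valid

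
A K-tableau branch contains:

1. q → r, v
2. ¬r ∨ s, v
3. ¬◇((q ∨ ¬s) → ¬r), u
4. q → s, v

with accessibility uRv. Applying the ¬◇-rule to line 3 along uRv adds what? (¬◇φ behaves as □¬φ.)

¬((q ∨ ¬s) → ¬r), v

¬◇φ behaves as □¬φ: propagate the negated body to each accessible world.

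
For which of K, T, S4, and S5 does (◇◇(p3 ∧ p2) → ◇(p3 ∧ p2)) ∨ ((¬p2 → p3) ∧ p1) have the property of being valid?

S4-tableau for the negation ¬((◇◇(p3 ∧ p2) → ◇(p3 ∧ p2)) ∨ ((¬p2 → p3) ∧ p1)):
1. ¬((◇◇(p3 ∧ p2) → ◇(p3 ∧ p2)) ∨ ((¬p2 → p3) ∧ p1)), w0
2. ¬(◇◇(p3 ∧ p2) → ◇(p3 ∧ p2)), w0
3. ¬((¬p2 → p3) ∧ p1), w0
4. ◇◇(p3 ∧ p2), w0
5. ¬◇(p3 ∧ p2), w0
6. ¬(p3 ∧ p2), w0
7. ¬(¬p2 → p3), w0
8. ¬p2, w0
9. ¬p3, w0
10. ◇(p3 ∧ p2), w1
11. ¬(p3 ∧ p2), w1
12. ¬p2, w1
13. p3 ∧ p2, w2
14. p3, w2
15. p2, w2
16. ¬(p3 ∧ p2), w2
17. ¬p2, w2
Accessibility: w0Rw0, w0Rw1, w0Rw2, w1Rw1, w1Rw2, w2Rw2
Branch closes: p2 and ¬p2 both at w2.
Every branch closes (one shown): valid in S4, hence also in S5 (every theorem of S4 is a theorem of S5).
T-tableau for the negation ¬((◇◇(p3 ∧ p2) → ◇(p3 ∧ p2)) ∨ ((¬p2 → p3) ∧ p1)):
1. ¬((◇◇(p3 ∧ p2) → ◇(p3 ∧ p2)) ∨ ((¬p2 → p3) ∧ p1)), w0
2. ¬(◇◇(p3 ∧ p2) → ◇(p3 ∧ p2)), w0
3. ¬((¬p2 → p3) ∧ p1), w0
4. ◇◇(p3 ∧ p2), w0
5. ¬◇(p3 ∧ p2), w0
6. ¬(p3 ∧ p2), w0
7. ¬p1, w0
8. ¬p2, w0
9. ◇(p3 ∧ p2), w1
10. ¬(p3 ∧ p2), w1
11. ¬p2, w1
12. p3 ∧ p2, w2
13. p3, w2
14. p2, w2
Accessibility: w0Rw0, w0Rw1, w1Rw1, w1Rw2, w2Rw2
Complete open branch: countermodel on a T-frame, so not valid in T, nor in K (the same frame is also a K-frame).

S4, S5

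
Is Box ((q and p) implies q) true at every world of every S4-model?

Yes, valid

Tableau for the negation not Box ((q and p) implies q):
1. not Box ((q and p) implies q), w0
2. not ((q and p) implies q), w1
3. q and p, w1
4. not q, w1
5. q, w1
6. p, w1
Accessibility: w0Rw0, w0Rw1, w1Rw1
Branch closes: q and not q both at w1.
All branches of the negation close; one closing branch shown above.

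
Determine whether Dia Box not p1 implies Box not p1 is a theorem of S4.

Tableau for the negation not (Dia Box not p1 implies Box not p1):
1. not (Dia Box not p1 implies Box not p1), u
2. Dia Box not p1, u
3. not Box not p1, u
4. Box not p1, v
5. not p1, v
6. p1, w
Accessibility: uRu, uRv, uRw, vRv, wRw
The negation has an open branch (countermodel exists).

Not valid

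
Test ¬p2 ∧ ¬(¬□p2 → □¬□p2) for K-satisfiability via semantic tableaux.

Satisfiable

1. ¬p2 ∧ ¬(¬□p2 → □¬□p2), w0
2. ¬p2, w0
3. ¬(¬□p2 → □¬□p2), w0
4. ¬□p2, w0
5. ¬□¬□p2, w0
6. ¬p2, w1
7. □p2, w2
Accessibility: w0Rw1, w0Rw2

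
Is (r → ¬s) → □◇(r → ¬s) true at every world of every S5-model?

Tableau for the negation ¬((r → ¬s) → □◇(r → ¬s)):
1. ¬((r → ¬s) → □◇(r → ¬s)), w0
2. r → ¬s, w0
3. ¬□◇(r → ¬s), w0
4. ¬s, w0
5. ¬◇(r → ¬s), w1
6. ¬(r → ¬s), w0
7. r, w0
8. s, w0
Accessibility: w0Rw0, w0Rw1, w1Rw0, w1Rw1
Branch closes: s and ¬s both at w0.
Every branch of the negation's tableau closes; the branch above is one of them.

Valid in S5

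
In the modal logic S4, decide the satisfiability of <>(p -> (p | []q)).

1. <>(p -> (p | []q)), u
2. p -> (p | []q), v
3. p | []q, v
4. []q, v
5. q, v
Accessibility: uRu, uRv, vRv

Satisfiable (open branch found)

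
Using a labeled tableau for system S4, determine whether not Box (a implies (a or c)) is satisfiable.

Unsatisfiable (every branch closes)

1. not Box (a implies (a or c)), 0
2. not (a implies (a or c)), 1
3. a, 1
4. not (a or c), 1
5. not a, 1
6. not c, 1
Accessibility: 0R0, 0R1, 1R1
Branch closes: a and not a both at 1.
Every branch closes; the branch above is one of them.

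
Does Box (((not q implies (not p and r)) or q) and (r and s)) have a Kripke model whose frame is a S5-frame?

Satisfiable (open branch found)

1. Box (((not q implies (not p and r)) or q) and (r and s)), 0
2. ((not q implies (not p and r)) or q) and (r and s), 0
3. (not q implies (not p and r)) or q, 0
4. r and s, 0
5. r, 0
6. s, 0
7. q, 0
Accessibility: 0R0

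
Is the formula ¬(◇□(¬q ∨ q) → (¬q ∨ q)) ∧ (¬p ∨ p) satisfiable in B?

No, unsatisfiable

1. ¬(◇□(¬q ∨ q) → (¬q ∨ q)) ∧ (¬p ∨ p), 0
2. ¬(◇□(¬q ∨ q) → (¬q ∨ q)), 0
3. ¬p ∨ p, 0
4. ◇□(¬q ∨ q), 0
5. ¬(¬q ∨ q), 0
6. q, 0
7. ¬q, 0
Accessibility: 0R0
Branch closes: q and ¬q both at 0.
(One branch shown.) All branches close.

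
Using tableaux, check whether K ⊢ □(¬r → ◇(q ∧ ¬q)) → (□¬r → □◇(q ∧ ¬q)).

Tableau for the negation ¬(□(¬r → ◇(q ∧ ¬q)) → (□¬r → □◇(q ∧ ¬q))):
1. ¬(□(¬r → ◇(q ∧ ¬q)) → (□¬r → □◇(q ∧ ¬q))), 0
2. □(¬r → ◇(q ∧ ¬q)), 0
3. ¬(□¬r → □◇(q ∧ ¬q)), 0
4. □¬r, 0
5. ¬□◇(q ∧ ¬q), 0
6. ¬◇(q ∧ ¬q), 1
7. ¬r → ◇(q ∧ ¬q), 1
8. ¬r, 1
9. ◇(q ∧ ¬q), 1
10. q ∧ ¬q, 2
11. q, 2
12. ¬q, 2
Accessibility: 0R1, 1R2
Branch closes: q and ¬q both at 2.
Every branch of the negation's tableau closes; the branch above is one of them.

Yes, valid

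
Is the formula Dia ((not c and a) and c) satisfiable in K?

1. Dia ((not c and a) and c), 0
2. (not c and a) and c, 1
3. not c and a, 1
4. c, 1
5. not c, 1
6. a, 1
Accessibility: 0R1
Branch closes: c and not c both at 1.
All branches of the tableau close; one closing branch shown above.

Unsatisfiable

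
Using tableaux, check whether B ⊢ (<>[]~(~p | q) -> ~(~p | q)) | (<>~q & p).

Tableau for the negation ~((<>[]~(~p | q) -> ~(~p | q)) | (<>~q & p)):
1. ~((<>[]~(~p | q) -> ~(~p | q)) | (<>~q & p)), w0
2. ~(<>[]~(~p | q) -> ~(~p | q)), w0   [~|-rule on 1]
3. ~(<>~q & p), w0   [~|-rule on 1]
4. <>[]~(~p | q), w0   [~->-rule on 2]
5. ~p | q, w0   [~->-rule on 2]
6. ~<>~q, w0   [~&-rule on 3 (branches; this branch)]
7. q, w0   [~<>-rule on 6 via w0Rw0]
8. []~(~p | q), w1   [<>-rule on 4: fresh world w1, w0Rw1]
9. q, w1   [~<>-rule on 6 via w0Rw1]
10. ~(~p | q), w0   [[]-rule on 8 via w1Rw0]
11. p, w0   [~|-rule on 10]
12. ~q, w0   [~|-rule on 10]
Accessibility: w0Rw0, w0Rw1, w1Rw0, w1Rw1
Branch closes: q and ~q both at w0.
Every branch of the negation's tableau closes; the branch above is one of them.

Valid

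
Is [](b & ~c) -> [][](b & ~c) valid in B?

Tableau for the negation ~([](b & ~c) -> [][](b & ~c)):
1. ~([](b & ~c) -> [][](b & ~c)), 0
2. [](b & ~c), 0
3. ~[][](b & ~c), 0
4. b & ~c, 0
5. b, 0
6. ~c, 0
7. ~[](b & ~c), 1
8. b & ~c, 1
9. b, 1
10. ~c, 1
11. ~(b & ~c), 2
12. c, 2
Accessibility: 0R0, 0R1, 1R0, 1R1, 1R2, 2R1, 2R2
The negation has an open branch (countermodel exists).

Invalid (countermodel exists)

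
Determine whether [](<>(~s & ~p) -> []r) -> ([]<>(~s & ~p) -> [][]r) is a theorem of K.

Valid in K

Tableau for the negation ~([](<>(~s & ~p) -> []r) -> ([]<>(~s & ~p) -> [][]r)):
1. ~([](<>(~s & ~p) -> []r) -> ([]<>(~s & ~p) -> [][]r)), 0
2. [](<>(~s & ~p) -> []r), 0
3. ~([]<>(~s & ~p) -> [][]r), 0
4. []<>(~s & ~p), 0
5. ~[][]r, 0
6. ~[]r, 1
7. <>(~s & ~p) -> []r, 1
8. <>(~s & ~p), 1
9. ~<>(~s & ~p), 1
10. ~r, 2
11. ~(~s & ~p), 2
12. p, 2
13. ~s & ~p, 3
14. ~s, 3
15. ~p, 3
16. ~(~s & ~p), 3
17. p, 3
Accessibility: 0R1, 1R2, 1R3
Branch closes: p and ~p both at 3.
Every branch of the negation's tableau closes; the branch above is one of them.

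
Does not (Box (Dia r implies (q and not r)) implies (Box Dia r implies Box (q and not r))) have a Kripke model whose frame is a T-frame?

1. not (Box (Dia r implies (q and not r)) implies (Box Dia r implies Box (q and not r))), u
2. Box (Dia r implies (q and not r)), u
3. not (Box Dia r implies Box (q and not r)), u
4. Box Dia r, u
5. not Box (q and not r), u
6. Dia r implies (q and not r), u
7. Dia r, u
8. q and not r, u
9. q, u
10. not r, u
11. not (q and not r), v
12. Dia r implies (q and not r), v
13. Dia r, v
14. not q, v
15. not Dia r, v
16. not r, v
17. r, w
18. Dia r implies (q and not r), w
19. Dia r, w
20. q and not r, w
21. q, w
22. not r, w
Accessibility: uRu, uRv, uRw, vRv, wRw
Branch closes: r and not r both at w.
All branches of the tableau close; one closing branch shown above.

No, unsatisfiable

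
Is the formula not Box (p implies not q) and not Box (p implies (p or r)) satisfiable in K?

Unsatisfiable (every branch closes)

1. not Box (p implies not q) and not Box (p implies (p or r)), 0
2. not Box (p implies not q), 0   [and-rule on 1]
3. not Box (p implies (p or r)), 0   [and-rule on 1]
4. not (p implies not q), 1   [neg-Box-rule on 2: fresh world 1, 0R1]
5. p, 1   [neg-implies-rule on 4]
6. q, 1   [neg-implies-rule on 4]
7. not (p implies (p or r)), 2   [neg-Box-rule on 3: fresh world 2, 0R2]
8. p, 2   [neg-implies-rule on 7]
9. not (p or r), 2   [neg-implies-rule on 7]
10. not p, 2   [neg-or-rule on 9]
11. not r, 2   [neg-or-rule on 9]
Accessibility: 0R1, 0R2
Branch closes: p and not p both at 2.
(One branch shown.) All branches close.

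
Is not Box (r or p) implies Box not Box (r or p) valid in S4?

Tableau for the negation not (not Box (r or p) implies Box not Box (r or p)):
1. not (not Box (r or p) implies Box not Box (r or p)), w0
2. not Box (r or p), w0
3. not Box not Box (r or p), w0
4. not (r or p), w1
5. not r, w1
6. not p, w1
7. Box (r or p), w2
8. r or p, w2
9. p, w2
Accessibility: w0Rw0, w0Rw1, w0Rw2, w1Rw1, w2Rw2
The negation has an open branch (countermodel exists).

Not valid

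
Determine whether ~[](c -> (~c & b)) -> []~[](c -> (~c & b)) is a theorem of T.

Tableau for the negation ~(~[](c -> (~c & b)) -> []~[](c -> (~c & b))):
1. ~(~[](c -> (~c & b)) -> []~[](c -> (~c & b))), w0
2. ~[](c -> (~c & b)), w0   [~->-rule on 1]
3. ~[]~[](c -> (~c & b)), w0   [~->-rule on 1]
4. ~(c -> (~c & b)), w1   [~[]-rule on 2: fresh world w1, w0Rw1]
5. c, w1   [~->-rule on 4]
6. ~(~c & b), w1   [~->-rule on 4]
7. ~b, w1   [~&-rule on 6 (branches; this branch)]
8. [](c -> (~c & b)), w2   [~[]-rule on 3: fresh world w2, w0Rw2]
9. c -> (~c & b), w2   [[]-rule on 8 via w2Rw2]
10. ~c & b, w2   [->-rule on 9 (branches; this branch)]
11. ~c, w2   [&-rule on 10]
12. b, w2   [&-rule on 10]
Accessibility: w0Rw0, w0Rw1, w0Rw2, w1Rw1, w2Rw2
The negation has an open branch (countermodel exists).

Not valid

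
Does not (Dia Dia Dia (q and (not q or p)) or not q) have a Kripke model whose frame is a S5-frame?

Satisfiable

1. not (Dia Dia Dia (q and (not q or p)) or not q), w0
2. not Dia Dia Dia (q and (not q or p)), w0
3. q, w0
4. not Dia Dia (q and (not q or p)), w0
5. not Dia (q and (not q or p)), w0
6. not (q and (not q or p)), w0
7. not (not q or p), w0
8. not p, w0
Accessibility: w0Rw0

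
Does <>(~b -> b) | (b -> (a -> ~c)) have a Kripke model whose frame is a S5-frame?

1. <>(~b -> b) | (b -> (a -> ~c)), w0
2. b -> (a -> ~c), w0   [|-rule on 1 (branches; this branch)]
3. a -> ~c, w0   [->-rule on 2 (branches; this branch)]
4. ~c, w0   [->-rule on 3 (branches; this branch)]
Accessibility: w0Rw0

Satisfiable (open branch found)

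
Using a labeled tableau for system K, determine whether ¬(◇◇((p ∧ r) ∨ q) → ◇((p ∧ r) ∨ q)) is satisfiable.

1. ¬(◇◇((p ∧ r) ∨ q) → ◇((p ∧ r) ∨ q)), w0
2. ◇◇((p ∧ r) ∨ q), w0
3. ¬◇((p ∧ r) ∨ q), w0
4. ◇((p ∧ r) ∨ q), w1
5. ¬((p ∧ r) ∨ q), w1
6. ¬(p ∧ r), w1
7. ¬q, w1
8. ¬r, w1
9. (p ∧ r) ∨ q, w2
10. q, w2
Accessibility: w0Rw1, w1Rw2

Satisfiable (open branch found)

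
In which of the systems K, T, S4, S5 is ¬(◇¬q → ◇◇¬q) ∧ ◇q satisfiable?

K

T-tableau for the formula:
1. ¬(◇¬q → ◇◇¬q) ∧ ◇q, u
2. ¬(◇¬q → ◇◇¬q), u
3. ◇q, u
4. ◇¬q, u
5. ¬◇◇¬q, u
6. ¬◇¬q, u
7. q, u
8. q, v
9. ¬◇¬q, v
10. ¬q, w
11. ¬◇¬q, w
12. q, w
Accessibility: uRu, uRv, uRw, vRv, wRw
Branch closes: q and ¬q both at w.
Every branch closes (one shown): unsatisfiable in T, hence also in S4, S5 (every S4/S5-frame is a T-frame).
K-tableau for the formula:
1. ¬(◇¬q → ◇◇¬q) ∧ ◇q, u
2. ¬(◇¬q → ◇◇¬q), u
3. ◇q, u
4. ◇¬q, u
5. ¬◇◇¬q, u
6. q, v
7. ¬◇¬q, v
8. ¬q, w
9. ¬◇¬q, w
Accessibility: uRv, uRw
Complete open branch: satisfiable in K.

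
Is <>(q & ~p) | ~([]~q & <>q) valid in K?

Tableau for the negation ~(<>(q & ~p) | ~([]~q & <>q)):
1. ~(<>(q & ~p) | ~([]~q & <>q)), 0
2. ~<>(q & ~p), 0   [~|-rule on 1]
3. []~q & <>q, 0   [~|-rule on 1]
4. []~q, 0   [&-rule on 3]
5. <>q, 0   [&-rule on 3]
6. q, 1   [<>-rule on 5: fresh world 1, 0R1]
7. ~(q & ~p), 1   [~<>-rule on 2 via 0R1]
8. ~q, 1   [[]-rule on 4 via 0R1]
Accessibility: 0R1
Branch closes: q and ~q both at 1.
All branches of the negation close; one closing branch shown above.

Valid in K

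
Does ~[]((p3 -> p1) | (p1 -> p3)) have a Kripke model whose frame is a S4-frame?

1. ~[]((p3 -> p1) | (p1 -> p3)), w0
2. ~((p3 -> p1) | (p1 -> p3)), w1   [~[]-rule on 1: fresh world w1, w0Rw1]
3. ~(p3 -> p1), w1   [~|-rule on 2]
4. ~(p1 -> p3), w1   [~|-rule on 2]
5. p3, w1   [~->-rule on 3]
6. ~p1, w1   [~->-rule on 3]
7. p1, w1   [~->-rule on 4]
8. ~p3, w1   [~->-rule on 4]
Accessibility: w0Rw0, w0Rw1, w1Rw1
Branch closes: p1 and ~p1 both at w1.
All branches of the tableau close; one closing branch shown above.

Unsatisfiable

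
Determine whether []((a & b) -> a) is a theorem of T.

Tableau for the negation ~[]((a & b) -> a):
1. ~[]((a & b) -> a), u
2. ~((a & b) -> a), v
3. a & b, v
4. ~a, v
5. a, v
6. b, v
Accessibility: uRu, uRv, vRv
Branch closes: a and ~a both at v.
Every branch of the negation's tableau closes; the branch above is one of them.

Valid in T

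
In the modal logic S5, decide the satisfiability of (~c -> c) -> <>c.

1. (~c -> c) -> <>c, w0
2. <>c, w0   [->-rule on 1 (branches; this branch)]
3. c, w1   [<>-rule on 2: fresh world w1, w0Rw1]
Accessibility: w0Rw0, w0Rw1, w1Rw0, w1Rw1

Yes, satisfiable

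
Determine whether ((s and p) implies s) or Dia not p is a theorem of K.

Tableau for the negation not (((s and p) implies s) or Dia not p):
1. not (((s and p) implies s) or Dia not p), u
2. not ((s and p) implies s), u
3. not Dia not p, u
4. s and p, u
5. not s, u
6. s, u
7. p, u
Branch closes: s and not s both at u.
Every branch of the negation's tableau closes; the branch above is one of them.

Valid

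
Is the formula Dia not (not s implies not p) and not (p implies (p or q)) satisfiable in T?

Unsatisfiable

1. Dia not (not s implies not p) and not (p implies (p or q)), u
2. Dia not (not s implies not p), u
3. not (p implies (p or q)), u
4. p, u
5. not (p or q), u
6. not p, u
7. not q, u
Accessibility: uRu
Branch closes: p and not p both at u.
All branches of the tableau close; one closing branch shown above.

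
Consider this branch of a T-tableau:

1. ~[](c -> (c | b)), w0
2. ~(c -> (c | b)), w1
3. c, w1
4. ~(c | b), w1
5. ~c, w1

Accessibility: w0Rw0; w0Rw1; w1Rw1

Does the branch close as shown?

Closed

Both c and ~c appear at w1.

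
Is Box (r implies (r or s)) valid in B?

Yes, valid

Tableau for the negation not Box (r implies (r or s)):
1. not Box (r implies (r or s)), 0
2. not (r implies (r or s)), 1   [neg-Box-rule on 1: fresh world 1, 0R1]
3. r, 1   [neg-implies-rule on 2]
4. not (r or s), 1   [neg-implies-rule on 2]
5. not r, 1   [neg-or-rule on 4]
6. not s, 1   [neg-or-rule on 4]
Accessibility: 0R0, 0R1, 1R0, 1R1
Branch closes: r and not r both at 1.
Every branch of the negation's tableau closes; the branch above is one of them.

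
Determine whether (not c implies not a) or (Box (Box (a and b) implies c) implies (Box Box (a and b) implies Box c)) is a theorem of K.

Tableau for the negation not ((not c implies not a) or (Box (Box (a and b) implies c) implies (Box Box (a and b) implies Box c))):
1. not ((not c implies not a) or (Box (Box (a and b) implies c) implies (Box Box (a and b) implies Box c))), u
2. not (not c implies not a), u   [neg-or-rule on 1]
3. not (Box (Box (a and b) implies c) implies (Box Box (a and b) implies Box c)), u   [neg-or-rule on 1]
4. not c, u   [neg-implies-rule on 2]
5. a, u   [neg-implies-rule on 2]
6. Box (Box (a and b) implies c), u   [neg-implies-rule on 3]
7. not (Box Box (a and b) implies Box c), u   [neg-implies-rule on 3]
8. Box Box (a and b), u   [neg-implies-rule on 7]
9. not Box c, u   [neg-implies-rule on 7]
10. not c, v   [neg-Box-rule on 9: fresh world v, uRv]
11. Box (a and b) implies c, v   [Box-rule on 6 via uRv]
12. Box (a and b), v   [Box-rule on 8 via uRv]
13. not Box (a and b), v   [implies-rule on 11 (branches; this branch)]
14. not (a and b), w   [neg-Box-rule on 13: fresh world w, vRw]
15. a and b, w   [Box-rule on 12 via vRw]
16. a, w   [and-rule on 15]
17. b, w   [and-rule on 15]
18. not b, w   [neg-and-rule on 14 (branches; this branch)]
Accessibility: uRv, vRw
Branch closes: b and not b both at w.
Every branch of the negation's tableau closes; the branch above is one of them.

Valid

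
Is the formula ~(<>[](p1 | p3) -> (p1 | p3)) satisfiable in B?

Unsatisfiable

1. ~(<>[](p1 | p3) -> (p1 | p3)), u
2. <>[](p1 | p3), u
3. ~(p1 | p3), u
4. ~p1, u
5. ~p3, u
6. [](p1 | p3), v
7. p1 | p3, u
8. p1 | p3, v
9. p3, u
Accessibility: uRu, uRv, vRu, vRv
Branch closes: p3 and ~p3 both at u.
Every branch closes; the branch above is one of them.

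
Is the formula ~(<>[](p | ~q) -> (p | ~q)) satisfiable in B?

1. ~(<>[](p | ~q) -> (p | ~q)), w0
2. <>[](p | ~q), w0
3. ~(p | ~q), w0
4. ~p, w0
5. q, w0
6. [](p | ~q), w1
7. p | ~q, w0
8. p | ~q, w1
9. ~q, w0
Accessibility: w0Rw0, w0Rw1, w1Rw0, w1Rw1
Branch closes: q and ~q both at w0.
All branches of the tableau close; one closing branch shown above.

Unsatisfiable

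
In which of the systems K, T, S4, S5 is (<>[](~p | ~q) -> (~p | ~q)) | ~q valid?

S5-tableau for the negation ~((<>[](~p | ~q) -> (~p | ~q)) | ~q):
1. ~((<>[](~p | ~q) -> (~p | ~q)) | ~q), w0
2. ~(<>[](~p | ~q) -> (~p | ~q)), w0   [~|-rule on 1]
3. q, w0   [~|-rule on 1]
4. <>[](~p | ~q), w0   [~->-rule on 2]
5. ~(~p | ~q), w0   [~->-rule on 2]
6. p, w0   [~|-rule on 5]
7. [](~p | ~q), w1   [<>-rule on 4: fresh world w1, w0Rw1]
8. ~p | ~q, w0   [[]-rule on 7 via w1Rw0]
9. ~p | ~q, w1   [[]-rule on 7 via w1Rw1]
10. ~q, w0   [|-rule on 8 (branches; this branch)]
Accessibility: w0Rw0, w0Rw1, w1Rw0, w1Rw1
Branch closes: q and ~q both at w0.
Every branch closes (one shown): valid in S5.
S4-tableau for the negation ~((<>[](~p | ~q) -> (~p | ~q)) | ~q):
1. ~((<>[](~p | ~q) -> (~p | ~q)) | ~q), w0
2. ~(<>[](~p | ~q) -> (~p | ~q)), w0   [~|-rule on 1]
3. q, w0   [~|-rule on 1]
4. <>[](~p | ~q), w0   [~->-rule on 2]
5. ~(~p | ~q), w0   [~->-rule on 2]
6. p, w0   [~|-rule on 5]
7. [](~p | ~q), w1   [<>-rule on 4: fresh world w1, w0Rw1]
8. ~p | ~q, w1   [[]-rule on 7 via w1Rw1]
9. ~q, w1   [|-rule on 8 (branches; this branch)]
Accessibility: w0Rw0, w0Rw1, w1Rw1
Complete open branch: countermodel on an S4-frame, so not valid in S4, nor in K, T (the same frame is also a K-frame and a T-frame).

S5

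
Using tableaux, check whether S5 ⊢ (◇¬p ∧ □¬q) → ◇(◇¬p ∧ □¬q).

Tableau for the negation ¬((◇¬p ∧ □¬q) → ◇(◇¬p ∧ □¬q)):
1. ¬((◇¬p ∧ □¬q) → ◇(◇¬p ∧ □¬q)), w0
2. ◇¬p ∧ □¬q, w0
3. ¬◇(◇¬p ∧ □¬q), w0
4. ◇¬p, w0
5. □¬q, w0
6. ¬(◇¬p ∧ □¬q), w0
7. ¬q, w0
8. ¬□¬q, w0
9. ¬p, w1
10. ¬(◇¬p ∧ □¬q), w1
11. ¬q, w1
12. ¬□¬q, w1
13. q, w2
14. ¬(◇¬p ∧ □¬q), w2
15. ¬q, w2
Accessibility: w0Rw0, w0Rw1, w0Rw2, w1Rw0, w1Rw1, w1Rw2, w2Rw0, w2Rw1, w2Rw2
Branch closes: q and ¬q both at w2.
All branches of the negation close; one closing branch shown above.

Valid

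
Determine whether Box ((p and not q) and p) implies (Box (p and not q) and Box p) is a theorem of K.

Valid

Tableau for the negation not (Box ((p and not q) and p) implies (Box (p and not q) and Box p)):
1. not (Box ((p and not q) and p) implies (Box (p and not q) and Box p)), 0
2. Box ((p and not q) and p), 0
3. not (Box (p and not q) and Box p), 0
4. not Box (p and not q), 0
5. not (p and not q), 1
6. (p and not q) and p, 1
7. p and not q, 1
8. p, 1
9. not q, 1
10. q, 1
Accessibility: 0R1
Branch closes: q and not q both at 1.
Every branch of the negation's tableau closes; the branch above is one of them.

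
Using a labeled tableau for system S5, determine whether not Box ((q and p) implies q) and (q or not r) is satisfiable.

1. not Box ((q and p) implies q) and (q or not r), w0
2. not Box ((q and p) implies q), w0   [and-rule on 1]
3. q or not r, w0   [and-rule on 1]
4. not r, w0   [or-rule on 3 (branches; this branch)]
5. not ((q and p) implies q), w1   [neg-Box-rule on 2: fresh world w1, w0Rw1]
6. q and p, w1   [neg-implies-rule on 5]
7. not q, w1   [neg-implies-rule on 5]
8. q, w1   [and-rule on 6]
9. p, w1   [and-rule on 6]
Accessibility: w0Rw0, w0Rw1, w1Rw0, w1Rw1
Branch closes: q and not q both at w1.
Every branch closes; the branch above is one of them.

No, unsatisfiable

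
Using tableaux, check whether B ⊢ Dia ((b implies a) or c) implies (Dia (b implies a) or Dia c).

Tableau for the negation not (Dia ((b implies a) or c) implies (Dia (b implies a) or Dia c)):
1. not (Dia ((b implies a) or c) implies (Dia (b implies a) or Dia c)), u
2. Dia ((b implies a) or c), u
3. not (Dia (b implies a) or Dia c), u
4. not Dia (b implies a), u
5. not Dia c, u
6. not (b implies a), u
7. b, u
8. not a, u
9. not c, u
10. (b implies a) or c, v
11. not (b implies a), v
12. b, v
13. not a, v
14. not c, v
15. b implies a, v
16. a, v
Accessibility: uRu, uRv, vRu, vRv
Branch closes: a and not a both at v.
Every branch of the negation's tableau closes; the branch above is one of them.

Yes, valid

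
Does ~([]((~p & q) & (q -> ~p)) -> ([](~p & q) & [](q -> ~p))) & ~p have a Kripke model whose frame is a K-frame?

Unsatisfiable

1. ~([]((~p & q) & (q -> ~p)) -> ([](~p & q) & [](q -> ~p))) & ~p, w0
2. ~([]((~p & q) & (q -> ~p)) -> ([](~p & q) & [](q -> ~p))), w0
3. ~p, w0
4. []((~p & q) & (q -> ~p)), w0
5. ~([](~p & q) & [](q -> ~p)), w0
6. ~[](q -> ~p), w0
7. ~(q -> ~p), w1
8. q, w1
9. p, w1
10. (~p & q) & (q -> ~p), w1
11. ~p & q, w1
12. q -> ~p, w1
13. ~p, w1
Accessibility: w0Rw1
Branch closes: p and ~p both at w1.
All branches of the tableau close; one closing branch shown above.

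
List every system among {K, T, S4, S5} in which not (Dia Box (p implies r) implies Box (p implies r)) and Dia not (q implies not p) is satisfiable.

S4-tableau for the formula:
1. not (Dia Box (p implies r) implies Box (p implies r)) and Dia not (q implies not p), w0
2. not (Dia Box (p implies r) implies Box (p implies r)), w0
3. Dia not (q implies not p), w0
4. Dia Box (p implies r), w0
5. not Box (p implies r), w0
6. not (q implies not p), w1
7. q, w1
8. p, w1
9. Box (p implies r), w2
10. p implies r, w2
11. r, w2
12. not (p implies r), w3
13. p, w3
14. not r, w3
Accessibility: w0Rw0, w0Rw1, w0Rw2, w0Rw3, w1Rw1, w2Rw2, w3Rw3
Complete open branch: satisfiable in S4, hence also in K, T (this S4-model is also a K-model and a T-model).
S5-tableau for the formula:
1. not (Dia Box (p implies r) implies Box (p implies r)) and Dia not (q implies not p), w0
2. not (Dia Box (p implies r) implies Box (p implies r)), w0
3. Dia not (q implies not p), w0
4. Dia Box (p implies r), w0
5. not Box (p implies r), w0
6. not (q implies not p), w1
7. q, w1
8. p, w1
9. Box (p implies r), w2
10. p implies r, w0
11. p implies r, w1
12. p implies r, w2
13. r, w0
14. r, w1
15. r, w2
16. not (p implies r), w3
17. p, w3
18. not r, w3
19. p implies r, w3
20. r, w3
Accessibility: w0Rw0, w0Rw1, w0Rw2, w0Rw3, w1Rw0, w1Rw1, w1Rw2, w1Rw3, w2Rw0, w2Rw1, w2Rw2, w2Rw3, w3Rw0, w3Rw1, w3Rw2, w3Rw3
Branch closes: r and not r both at w3.
Every branch closes (one shown): unsatisfiable in S5.

K, T, S4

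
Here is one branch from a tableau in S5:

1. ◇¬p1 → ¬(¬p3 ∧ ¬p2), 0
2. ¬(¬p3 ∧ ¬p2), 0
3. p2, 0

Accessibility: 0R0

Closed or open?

Open

There is no literal clash: for every atom and world, at most one sign appears.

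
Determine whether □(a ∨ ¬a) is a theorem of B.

Tableau for the negation ¬□(a ∨ ¬a):
1. ¬□(a ∨ ¬a), u
2. ¬(a ∨ ¬a), v
3. ¬a, v
4. a, v
Accessibility: uRu, uRv, vRu, vRv
Branch closes: a and ¬a both at v.
Every branch of the negation's tableau closes; the branch above is one of them.

Yes, valid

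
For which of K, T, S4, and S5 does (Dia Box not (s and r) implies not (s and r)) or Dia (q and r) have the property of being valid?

S5-tableau for the negation not ((Dia Box not (s and r) implies not (s and r)) or Dia (q and r)):
1. not ((Dia Box not (s and r) implies not (s and r)) or Dia (q and r)), u
2. not (Dia Box not (s and r) implies not (s and r)), u   [neg-or-rule on 1]
3. not Dia (q and r), u   [neg-or-rule on 1]
4. Dia Box not (s and r), u   [neg-implies-rule on 2]
5. s and r, u   [neg-implies-rule on 2]
6. s, u   [and-rule on 5]
7. r, u   [and-rule on 5]
8. not (q and r), u   [neg-Dia-rule on 3 via uRu]
9. not q, u   [neg-and-rule on 8 (branches; this branch)]
10. Box not (s and r), v   [Dia-rule on 4: fresh world v, uRv]
11. not (q and r), v   [neg-Dia-rule on 3 via uRv]
12. not (s and r), u   [Box-rule on 10 via vRu]
13. not (s and r), v   [Box-rule on 10 via vRv]
14. not r, v   [neg-and-rule on 11 (branches; this branch)]
15. not r, u   [neg-and-rule on 12 (branches; this branch)]
Accessibility: uRu, uRv, vRu, vRv
Branch closes: r and not r both at u.
Every branch closes (one shown): valid in S5.
S4-tableau for the negation not ((Dia Box not (s and r) implies not (s and r)) or Dia (q and r)):
1. not ((Dia Box not (s and r) implies not (s and r)) or Dia (q and r)), u
2. not (Dia Box not (s and r) implies not (s and r)), u   [neg-or-rule on 1]
3. not Dia (q and r), u   [neg-or-rule on 1]
4. Dia Box not (s and r), u   [neg-implies-rule on 2]
5. s and r, u   [neg-implies-rule on 2]
6. s, u   [and-rule on 5]
7. r, u   [and-rule on 5]
8. not (q and r), u   [neg-Dia-rule on 3 via uRu]
9. not q, u   [neg-and-rule on 8 (branches; this branch)]
10. Box not (s and r), v   [Dia-rule on 4: fresh world v, uRv]
11. not (q and r), v   [neg-Dia-rule on 3 via uRv]
12. not (s and r), v   [Box-rule on 10 via vRv]
13. not r, v   [neg-and-rule on 11 (branches; this branch)]
Accessibility: uRu, uRv, vRv
Complete open branch: countermodel on an S4-frame, so not valid in S4, nor in K, T (the same frame is also a K-frame and a T-frame).

S5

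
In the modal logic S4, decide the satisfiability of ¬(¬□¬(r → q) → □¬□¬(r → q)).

Yes, satisfiable

1. ¬(¬□¬(r → q) → □¬□¬(r → q)), w0
2. ¬□¬(r → q), w0
3. ¬□¬□¬(r → q), w0
4. r → q, w1
5. q, w1
6. □¬(r → q), w2
7. ¬(r → q), w2
8. r, w2
9. ¬q, w2
Accessibility: w0Rw0, w0Rw1, w0Rw2, w1Rw1, w2Rw2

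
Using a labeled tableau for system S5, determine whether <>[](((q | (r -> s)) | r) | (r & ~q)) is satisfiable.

Satisfiable (open branch found)

1. <>[](((q | (r -> s)) | r) | (r & ~q)), w0
2. [](((q | (r -> s)) | r) | (r & ~q)), w1
3. ((q | (r -> s)) | r) | (r & ~q), w0
4. ((q | (r -> s)) | r) | (r & ~q), w1
5. r & ~q, w0
6. r, w0
7. ~q, w0
8. r & ~q, w1
9. r, w1
10. ~q, w1
Accessibility: w0Rw0, w0Rw1, w1Rw0, w1Rw1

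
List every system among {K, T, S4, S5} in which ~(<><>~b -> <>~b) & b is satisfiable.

T-tableau for the formula:
1. ~(<><>~b -> <>~b) & b, u
2. ~(<><>~b -> <>~b), u
3. b, u
4. <><>~b, u
5. ~<>~b, u
6. <>~b, v
7. b, v
8. ~b, w
Accessibility: uRu, uRv, vRv, vRw, wRw
Complete open branch: satisfiable in T, hence also in K (this T-model is also a K-model).
S4-tableau for the formula:
1. ~(<><>~b -> <>~b) & b, u
2. ~(<><>~b -> <>~b), u
3. b, u
4. <><>~b, u
5. ~<>~b, u
6. <>~b, v
7. b, v
8. ~b, w
9. b, w
Accessibility: uRu, uRv, uRw, vRv, vRw, wRw
Branch closes: b and ~b both at w.
Every branch closes (one shown): unsatisfiable in S4, hence also in S5 (every S5-frame is an S4-frame).

K, T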